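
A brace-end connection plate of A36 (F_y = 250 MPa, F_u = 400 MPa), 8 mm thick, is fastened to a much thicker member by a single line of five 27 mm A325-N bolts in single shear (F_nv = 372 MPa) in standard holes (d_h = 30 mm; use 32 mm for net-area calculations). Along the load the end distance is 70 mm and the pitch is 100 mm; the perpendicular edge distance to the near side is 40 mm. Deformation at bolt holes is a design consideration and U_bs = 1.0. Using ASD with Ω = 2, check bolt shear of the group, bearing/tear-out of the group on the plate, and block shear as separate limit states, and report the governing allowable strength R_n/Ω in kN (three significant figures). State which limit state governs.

Bolt shear: A_b = π·27²/4 = 572.6 mm²; R_n = 372 × 572.6 × 5 × 1 / 1000 = 1065 kN → 1065 / 2 = 532 kN.
Bearing: edge l_c = 55, r_n = 207.4 kN; interior l_c = 70, r_n = 207.4 kN; R_n = 207.4 + 4·207.4 = 1037 kN → 518 kN.
Block shear: A_gv = 3760, A_nv = 2608, A_nt = 192 mm²; R_n = min(0.6F_uA_nv, 0.6F_yA_gv) + U_bs·F_u·A_nt = 640.8 kN → 320 kN.
Block shear governs: 320 kN.

320 kN (block shear governs)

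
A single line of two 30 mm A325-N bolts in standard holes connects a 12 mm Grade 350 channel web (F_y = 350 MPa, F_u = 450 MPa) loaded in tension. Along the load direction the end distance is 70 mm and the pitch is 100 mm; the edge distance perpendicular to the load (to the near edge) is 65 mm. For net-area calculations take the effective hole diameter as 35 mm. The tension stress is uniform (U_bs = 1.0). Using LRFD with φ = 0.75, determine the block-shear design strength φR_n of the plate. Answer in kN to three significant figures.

478 kN

Shear plane L_v = 70 + 1·100 = 170 mm; A_gv = 170 × 12 = 2040 mm².
A_nv = (170 − 1.5·35) × 12 = 1410 mm².
A_nt = (65 − 0.5·35) × 12 = 570 mm².
0.6 F_u A_nv = 380.7 kN; 0.6 F_y A_gv = 428.4 kN → shear rupture governs the shear term.
R_n = 380.7 + 1.0 × 450 × 570 / 1000 = 637.2 kN.
Design strength φR_n = 0.75 × 637.2 = 478 kN.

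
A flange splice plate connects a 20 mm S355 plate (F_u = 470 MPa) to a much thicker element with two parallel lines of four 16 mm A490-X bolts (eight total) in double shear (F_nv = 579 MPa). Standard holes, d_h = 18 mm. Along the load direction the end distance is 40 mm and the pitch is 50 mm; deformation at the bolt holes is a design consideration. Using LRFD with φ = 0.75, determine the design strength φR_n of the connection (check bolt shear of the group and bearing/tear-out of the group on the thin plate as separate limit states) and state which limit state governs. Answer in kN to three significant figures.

Bolt shear: A_b = π·16²/4 = 201.1 mm²; R_n = 579 × 201.1 × 8 × 2 / 1000 = 1863 kN → 0.75 × 1863 = 1400 kN.
Bearing (1.2 l_c t F_u ≤ 2.4 d t F_u): upper limit = 2.4·16·20·470 / 1000 = 361 kN.
  Edge l_c = 40 − 18/2 = 31 → r_n = 349.7 kN; interior l_c = 50 − 18 = 32 → r_n = 361 kN.
  R_n,bearing = 2·349.7 + 6·361 = 2865 kN → 0.75 × 2865 = 2150 kN.
Bolt shear governs: 1400 kN.

1400 kN (bolt shear governs)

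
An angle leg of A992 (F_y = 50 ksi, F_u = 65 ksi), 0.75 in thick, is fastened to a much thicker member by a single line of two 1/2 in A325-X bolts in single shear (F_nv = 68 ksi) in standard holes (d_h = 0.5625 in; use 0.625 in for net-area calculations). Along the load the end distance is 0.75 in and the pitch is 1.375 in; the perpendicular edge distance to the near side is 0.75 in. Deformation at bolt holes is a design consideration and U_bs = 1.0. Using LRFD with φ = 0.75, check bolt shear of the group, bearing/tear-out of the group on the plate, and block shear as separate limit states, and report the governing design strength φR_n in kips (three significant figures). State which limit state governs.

20 kips (bolt shear governs)

Bolt shear: A_b = π·0.5²/4 = 0.1963 in²; R_n = 68 × 0.1963 × 2 × 1 = 26.7 kips → 0.75 × 26.7 = 20 kips.
Bearing: edge l_c = 0.4688, r_n = 27.42 kips; interior l_c = 0.8125, r_n = 47.53 kips; R_n = 27.42 + 1·47.53 = 74.95 kips → 56.2 kips.
Block shear: A_gv = 1.594, A_nv = 0.8906, A_nt = 0.3281 in²; R_n = min(0.6F_uA_nv, 0.6F_yA_gv) + U_bs·F_u·A_nt = 56.06 kips → 42 kips.
Bolt shear governs: 20 kips.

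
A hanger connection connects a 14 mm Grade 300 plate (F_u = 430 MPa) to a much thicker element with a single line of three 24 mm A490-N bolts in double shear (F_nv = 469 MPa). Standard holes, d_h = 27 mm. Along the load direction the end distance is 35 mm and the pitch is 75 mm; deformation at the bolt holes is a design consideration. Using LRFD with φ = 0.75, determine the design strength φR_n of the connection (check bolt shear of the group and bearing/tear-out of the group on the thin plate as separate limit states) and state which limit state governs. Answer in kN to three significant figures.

637 kN (bearing governs)

Bolt shear: A_b = π·24²/4 = 452.4 mm²; R_n = 469 × 452.4 × 3 × 2 / 1000 = 1273 kN → 0.75 × 1273 = 955 kN.
Bearing (1.2 l_c t F_u ≤ 2.4 d t F_u): upper limit = 2.4·24·14·430 / 1000 = 346.8 kN.
  Edge l_c = 35 − 27/2 = 21.5 → r_n = 155.3 kN; interior l_c = 75 − 27 = 48 → r_n = 346.8 kN.
  R_n,bearing = 1·155.3 + 2·346.8 = 848.8 kN → 0.75 × 848.8 = 637 kN.
Bearing governs: 637 kN.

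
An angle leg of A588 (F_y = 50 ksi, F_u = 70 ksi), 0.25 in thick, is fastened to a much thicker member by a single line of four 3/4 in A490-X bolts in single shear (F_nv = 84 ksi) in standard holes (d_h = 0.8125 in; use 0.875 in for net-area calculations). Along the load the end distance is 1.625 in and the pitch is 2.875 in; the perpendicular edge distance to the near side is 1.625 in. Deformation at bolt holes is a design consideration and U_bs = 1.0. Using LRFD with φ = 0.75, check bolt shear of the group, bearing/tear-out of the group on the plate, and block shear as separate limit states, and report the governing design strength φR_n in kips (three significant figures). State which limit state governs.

72.2 kips (block shear governs)

Bolt shear: A_b = π·0.75²/4 = 0.4418 in²; R_n = 84 × 0.4418 × 4 × 1 = 148.4 kips → 0.75 × 148.4 = 111 kips.
Bearing: edge l_c = 1.219, r_n = 25.59 kips; interior l_c = 2.062, r_n = 31.5 kips; R_n = 25.59 + 3·31.5 = 120.1 kips → 90.1 kips.
Block shear: A_gv = 2.562, A_nv = 1.797, A_nt = 0.2969 in²; R_n = min(0.6F_uA_nv, 0.6F_yA_gv) + U_bs·F_u·A_nt = 96.25 kips → 72.2 kips.
Block shear governs: 72.2 kips.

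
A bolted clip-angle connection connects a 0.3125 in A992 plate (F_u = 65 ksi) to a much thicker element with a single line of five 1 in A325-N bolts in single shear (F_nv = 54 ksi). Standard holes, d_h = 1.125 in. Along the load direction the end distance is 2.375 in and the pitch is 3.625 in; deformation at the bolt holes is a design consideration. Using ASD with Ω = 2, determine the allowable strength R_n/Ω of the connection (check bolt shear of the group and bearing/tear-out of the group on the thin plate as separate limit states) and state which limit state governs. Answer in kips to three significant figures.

Bolt shear: A_b = π·1²/4 = 0.7854 in²; R_n = 54 × 0.7854 × 5 × 1 = 212.1 kips → 212.1 / 2 = 106 kips.
Bearing (1.2 l_c t F_u ≤ 2.4 d t F_u): upper limit = 2.4·1·0.3125·65 = 48.75 kips.
  Edge l_c = 2.375 − 1.125/2 = 1.812 → r_n = 44.18 kips; interior l_c = 3.625 − 1.125 = 2.5 → r_n = 48.75 kips.
  R_n,bearing = 1·44.18 + 4·48.75 = 239.2 kips → 239.2 / 2 = 120 kips.
Bolt shear governs: 106 kips.

106 kips (bolt shear governs)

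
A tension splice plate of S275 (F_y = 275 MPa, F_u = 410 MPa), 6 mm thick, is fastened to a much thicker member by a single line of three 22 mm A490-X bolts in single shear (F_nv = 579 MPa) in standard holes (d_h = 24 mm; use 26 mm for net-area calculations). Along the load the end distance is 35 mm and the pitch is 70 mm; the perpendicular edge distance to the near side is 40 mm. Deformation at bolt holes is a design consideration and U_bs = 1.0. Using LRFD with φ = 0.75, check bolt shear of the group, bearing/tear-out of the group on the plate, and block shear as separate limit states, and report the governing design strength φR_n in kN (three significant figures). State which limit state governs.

172 kN (block shear governs)

Bolt shear: A_b = π·22²/4 = 380.1 mm²; R_n = 579 × 380.1 × 3 × 1 / 1000 = 660.3 kN → 0.75 × 660.3 = 495 kN.
Bearing: edge l_c = 23, r_n = 67.9 kN; interior l_c = 46, r_n = 129.9 kN; R_n = 67.9 + 2·129.9 = 327.7 kN → 246 kN.
Block shear: A_gv = 1050, A_nv = 660, A_nt = 162 mm²; R_n = min(0.6F_uA_nv, 0.6F_yA_gv) + U_bs·F_u·A_nt = 228.8 kN → 172 kN.
Block shear governs: 172 kN.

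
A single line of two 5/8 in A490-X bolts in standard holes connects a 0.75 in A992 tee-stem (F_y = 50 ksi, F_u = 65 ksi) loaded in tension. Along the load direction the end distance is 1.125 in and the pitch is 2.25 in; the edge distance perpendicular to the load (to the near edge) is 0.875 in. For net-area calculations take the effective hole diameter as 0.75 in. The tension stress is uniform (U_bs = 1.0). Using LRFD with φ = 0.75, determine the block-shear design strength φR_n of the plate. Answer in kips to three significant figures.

67.6 kips

Shear plane L_v = 1.125 + 1·2.25 = 3.375 in; A_gv = 3.375 × 0.75 = 2.531 in².
A_nv = (3.375 − 1.5·0.75) × 0.75 = 1.688 in².
A_nt = (0.875 − 0.5·0.75) × 0.75 = 0.375 in².
0.6 F_u A_nv = 65.81 kips; 0.6 F_y A_gv = 75.94 kips → shear rupture governs the shear term.
R_n = 65.81 + 1.0 × 65 × 0.375 = 90.19 kips.
Design strength φR_n = 0.75 × 90.19 = 67.6 kips.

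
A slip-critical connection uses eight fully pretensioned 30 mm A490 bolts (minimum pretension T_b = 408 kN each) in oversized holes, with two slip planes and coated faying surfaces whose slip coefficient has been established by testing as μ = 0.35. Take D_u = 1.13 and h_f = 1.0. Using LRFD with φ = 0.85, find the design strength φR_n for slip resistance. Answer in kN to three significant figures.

2190 kN

R_n = μ · D_u · h_f · T_b · n_s · n_b = 0.35 × 1.13 × 1.0 × 408 × 2 × 8 = 2582 kN.
Design strength φR_n = 0.85 × 2582 = 2190 kN.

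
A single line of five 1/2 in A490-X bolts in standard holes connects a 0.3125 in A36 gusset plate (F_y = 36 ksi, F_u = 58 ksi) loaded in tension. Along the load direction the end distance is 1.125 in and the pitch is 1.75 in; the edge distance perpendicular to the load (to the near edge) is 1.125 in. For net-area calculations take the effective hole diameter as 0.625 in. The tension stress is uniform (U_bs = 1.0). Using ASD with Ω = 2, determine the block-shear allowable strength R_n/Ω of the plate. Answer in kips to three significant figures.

Shear plane L_v = 1.125 + 4·1.75 = 8.125 in; A_gv = 8.125 × 0.3125 = 2.539 in².
A_nv = (8.125 − 4.5·0.625) × 0.3125 = 1.66 in².
A_nt = (1.125 − 0.5·0.625) × 0.3125 = 0.2539 in².
0.6 F_u A_nv = 57.77 kips; 0.6 F_y A_gv = 54.84 kips → shear yielding governs the shear term.
R_n = 54.84 + 1.0 × 58 × 0.2539 = 69.57 kips.
Allowable strength R_n/Ω = 69.57 / 2 = 34.8 kips.

34.8 kips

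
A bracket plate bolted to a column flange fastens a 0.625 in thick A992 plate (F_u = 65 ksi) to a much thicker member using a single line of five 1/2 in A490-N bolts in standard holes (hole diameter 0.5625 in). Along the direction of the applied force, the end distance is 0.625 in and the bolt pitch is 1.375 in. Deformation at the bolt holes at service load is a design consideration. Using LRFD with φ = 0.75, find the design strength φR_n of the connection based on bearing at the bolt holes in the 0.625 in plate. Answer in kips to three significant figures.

131 kips

Per bolt r_n = 1.2 l_c t F_u ≤ 2.4 d t F_u; upper limit = 2.4 × 0.5 × 0.625 × 65 = 48.75 kips.
Edge bolt: l_c = 0.625 − 0.5625/2 = 0.3438 in → 1.2 × 0.3438 × 0.625 × 65 = 16.76 → r_n = 16.76 kips.
Interior bolts: l_c = 1.375 − 0.5625 = 0.8125 in → 1.2 × 0.8125 × 0.625 × 65 = 39.61 → r_n = 39.61 kips.
R_n = 1 × 16.76 + 4 × 39.61 = 175.2 kips.
Design strength φR_n = 0.75 × 175.2 = 131 kips.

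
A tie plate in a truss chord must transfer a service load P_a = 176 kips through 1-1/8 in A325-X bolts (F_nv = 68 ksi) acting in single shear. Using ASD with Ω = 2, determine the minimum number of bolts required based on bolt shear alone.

6 bolts

A_b = π·1.125²/4 = 0.994 in².
Per-bolt allowable strength R_n/Ω = 68 × 0.994 × 1 / 2 = 33.8 kips.
n ≥ 176 / 33.8 = 5.208 → use 6 bolts.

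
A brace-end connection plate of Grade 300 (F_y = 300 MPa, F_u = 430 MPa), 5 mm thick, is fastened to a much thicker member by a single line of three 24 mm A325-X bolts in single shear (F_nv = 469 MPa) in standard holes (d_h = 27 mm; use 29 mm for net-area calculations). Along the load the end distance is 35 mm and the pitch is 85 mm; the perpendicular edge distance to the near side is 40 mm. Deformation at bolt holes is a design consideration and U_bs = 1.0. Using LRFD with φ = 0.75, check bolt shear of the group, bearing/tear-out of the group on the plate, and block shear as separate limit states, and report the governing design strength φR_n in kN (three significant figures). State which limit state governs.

169 kN (block shear governs)

Bolt shear: A_b = π·24²/4 = 452.4 mm²; R_n = 469 × 452.4 × 3 × 1 / 1000 = 636.5 kN → 0.75 × 636.5 = 477 kN.
Bearing: edge l_c = 21.5, r_n = 55.47 kN; interior l_c = 58, r_n = 123.8 kN; R_n = 55.47 + 2·123.8 = 303.1 kN → 227 kN.
Block shear: A_gv = 1025, A_nv = 662.5, A_nt = 127.5 mm²; R_n = min(0.6F_uA_nv, 0.6F_yA_gv) + U_bs·F_u·A_nt = 225.8 kN → 169 kN.
Block shear governs: 169 kN.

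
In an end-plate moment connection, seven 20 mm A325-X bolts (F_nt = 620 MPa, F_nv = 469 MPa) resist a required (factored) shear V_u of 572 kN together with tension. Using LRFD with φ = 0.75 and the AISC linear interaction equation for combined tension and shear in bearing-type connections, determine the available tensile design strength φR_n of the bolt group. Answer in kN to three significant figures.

A_b = π·20²/4 = 314.2 mm²; f_rv = 572 × 1000 / (7 × 314.2) = 260.1 MPa.
F'_nt = 1.3 F_nt − (F_nt / φF_nv) f_rv = 1.3·620 − (620/(0.75·469))·260.1 = 347.5 MPa, capped at F_nt → F'_nt = 347.5 MPa.
R_n = F'_nt · A_b · n = 347.5 × 314.2 × 7 / 1000 = 764.3 kN.
Design strength φR_n = 0.75 × 764.3 = 573 kN.

573 kN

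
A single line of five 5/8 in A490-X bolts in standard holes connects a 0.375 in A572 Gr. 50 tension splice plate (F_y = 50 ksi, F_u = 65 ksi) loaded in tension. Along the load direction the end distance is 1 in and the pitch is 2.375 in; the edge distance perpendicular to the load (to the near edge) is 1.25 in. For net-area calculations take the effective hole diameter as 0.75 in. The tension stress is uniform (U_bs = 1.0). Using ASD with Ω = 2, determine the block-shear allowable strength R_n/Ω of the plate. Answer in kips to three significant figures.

62.8 kips

Shear plane L_v = 1 + 4·2.375 = 10.5 in; A_gv = 10.5 × 0.375 = 3.938 in².
A_nv = (10.5 − 4.5·0.75) × 0.375 = 2.672 in².
A_nt = (1.25 − 0.5·0.75) × 0.375 = 0.3281 in².
0.6 F_u A_nv = 104.2 kips; 0.6 F_y A_gv = 118.1 kips → shear rupture governs the shear term.
R_n = 104.2 + 1.0 × 65 × 0.3281 = 125.5 kips.
Allowable strength R_n/Ω = 125.5 / 2 = 62.8 kips.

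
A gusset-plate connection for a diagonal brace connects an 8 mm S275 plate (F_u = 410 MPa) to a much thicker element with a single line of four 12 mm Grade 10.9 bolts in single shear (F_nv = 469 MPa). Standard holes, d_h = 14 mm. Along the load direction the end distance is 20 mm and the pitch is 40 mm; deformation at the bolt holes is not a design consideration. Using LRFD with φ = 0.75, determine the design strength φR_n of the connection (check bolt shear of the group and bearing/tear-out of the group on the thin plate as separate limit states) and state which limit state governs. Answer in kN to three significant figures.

159 kN (bolt shear governs)

Bolt shear: A_b = π·12²/4 = 113.1 mm²; R_n = 469 × 113.1 × 4 × 1 / 1000 = 212.2 kN → 0.75 × 212.2 = 159 kN.
Bearing (1.5 l_c t F_u ≤ 3.0 d t F_u): upper limit = 3.0·12·8·410 / 1000 = 118.1 kN.
  Edge l_c = 20 − 14/2 = 13 → r_n = 63.96 kN; interior l_c = 40 − 14 = 26 → r_n = 118.1 kN.
  R_n,bearing = 1·63.96 + 3·118.1 = 418.2 kN → 0.75 × 418.2 = 314 kN.
Bolt shear governs: 159 kN.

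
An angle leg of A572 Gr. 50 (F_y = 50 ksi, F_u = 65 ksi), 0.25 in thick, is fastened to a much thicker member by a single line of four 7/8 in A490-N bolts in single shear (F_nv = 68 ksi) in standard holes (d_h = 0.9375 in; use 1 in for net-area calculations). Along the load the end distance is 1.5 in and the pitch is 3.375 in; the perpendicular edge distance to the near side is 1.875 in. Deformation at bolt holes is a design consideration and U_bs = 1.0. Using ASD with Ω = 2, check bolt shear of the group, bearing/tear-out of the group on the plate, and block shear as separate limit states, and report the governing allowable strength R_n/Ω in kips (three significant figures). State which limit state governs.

50.8 kips (block shear governs)

Bolt shear: A_b = π·0.875²/4 = 0.6013 in²; R_n = 68 × 0.6013 × 4 × 1 = 163.6 kips → 163.6 / 2 = 81.8 kips.
Bearing: edge l_c = 1.031, r_n = 20.11 kips; interior l_c = 2.438, r_n = 34.12 kips; R_n = 20.11 + 3·34.12 = 122.5 kips → 61.2 kips.
Block shear: A_gv = 2.906, A_nv = 2.031, A_nt = 0.3438 in²; R_n = min(0.6F_uA_nv, 0.6F_yA_gv) + U_bs·F_u·A_nt = 101.6 kips → 50.8 kips.
Block shear governs: 50.8 kips.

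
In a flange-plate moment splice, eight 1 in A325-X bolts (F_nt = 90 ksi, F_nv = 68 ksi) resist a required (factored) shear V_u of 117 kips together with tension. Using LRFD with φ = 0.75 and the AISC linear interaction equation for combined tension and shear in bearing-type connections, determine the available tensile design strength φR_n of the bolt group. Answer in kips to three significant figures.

A_b = π·1²/4 = 0.7854 in²; f_rv = 117 / (8 × 0.7854) = 18.62 ksi.
F'_nt = 1.3 F_nt − (F_nt / φF_nv) f_rv = 1.3·90 − (90/(0.75·68))·18.62 = 84.14 ksi, capped at F_nt → F'_nt = 84.14 ksi.
R_n = F'_nt · A_b · n = 84.14 × 0.7854 × 8 = 528.7 kips.
Design strength φR_n = 0.75 × 528.7 = 396 kips.

396 kips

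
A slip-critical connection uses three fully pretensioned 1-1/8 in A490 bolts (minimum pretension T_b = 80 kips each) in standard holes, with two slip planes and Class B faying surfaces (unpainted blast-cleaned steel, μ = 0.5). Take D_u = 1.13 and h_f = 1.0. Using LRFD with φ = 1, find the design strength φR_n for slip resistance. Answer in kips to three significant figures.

R_n = μ · D_u · h_f · T_b · n_s · n_b = 0.5 × 1.13 × 1.0 × 80 × 2 × 3 = 271.2 kips.
Design strength φR_n = 1 × 271.2 = 271 kips.

271 kips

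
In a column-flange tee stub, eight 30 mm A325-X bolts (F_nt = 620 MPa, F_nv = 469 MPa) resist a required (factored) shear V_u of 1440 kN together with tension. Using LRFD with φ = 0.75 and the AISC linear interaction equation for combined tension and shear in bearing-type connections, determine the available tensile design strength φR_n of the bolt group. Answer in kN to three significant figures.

1510 kN

A_b = π·30²/4 = 706.9 mm²; f_rv = 1440 × 1000 / (8 × 706.9) = 254.6 MPa.
F'_nt = 1.3 F_nt − (F_nt / φF_nv) f_rv = 1.3·620 − (620/(0.75·469))·254.6 = 357.2 MPa, capped at F_nt → F'_nt = 357.2 MPa.
R_n = F'_nt · A_b · n = 357.2 × 706.9 × 8 / 1000 = 2020 kN.
Design strength φR_n = 0.75 × 2020 = 1510 kN.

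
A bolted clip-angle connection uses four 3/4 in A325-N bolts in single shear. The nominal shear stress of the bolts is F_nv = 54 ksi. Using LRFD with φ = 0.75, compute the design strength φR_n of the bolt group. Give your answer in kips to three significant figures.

A_b = π × 0.75² / 4 = 0.4418 in².
R_n = F_nv · A_b · n · n_s = 54 × 0.4418 × 4 × 1 = 95.43 kips.
Design strength φR_n = 0.75 × 95.43 = 71.6 kips.

71.6 kips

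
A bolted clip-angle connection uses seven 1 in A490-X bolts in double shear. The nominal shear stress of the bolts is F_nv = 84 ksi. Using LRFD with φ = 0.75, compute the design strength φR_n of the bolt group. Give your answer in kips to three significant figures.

A_b = π × 1² / 4 = 0.7854 in².
R_n = F_nv · A_b · n · n_s = 84 × 0.7854 × 7 × 2 = 923.6 kips.
Design strength φR_n = 0.75 × 923.6 = 693 kips.

693 kips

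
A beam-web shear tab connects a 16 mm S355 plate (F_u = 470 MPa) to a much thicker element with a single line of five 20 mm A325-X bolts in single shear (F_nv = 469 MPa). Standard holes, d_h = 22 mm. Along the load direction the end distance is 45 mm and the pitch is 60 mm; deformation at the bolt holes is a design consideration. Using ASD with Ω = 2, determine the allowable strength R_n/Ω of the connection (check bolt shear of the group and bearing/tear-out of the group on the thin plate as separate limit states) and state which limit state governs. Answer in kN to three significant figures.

368 kN (bolt shear governs)

Bolt shear: A_b = π·20²/4 = 314.2 mm²; R_n = 469 × 314.2 × 5 × 1 / 1000 = 736.7 kN → 736.7 / 2 = 368 kN.
Bearing (1.2 l_c t F_u ≤ 2.4 d t F_u): upper limit = 2.4·20·16·470 / 1000 = 361 kN.
  Edge l_c = 45 − 22/2 = 34 → r_n = 306.8 kN; interior l_c = 60 − 22 = 38 → r_n = 342.9 kN.
  R_n,bearing = 1·306.8 + 4·342.9 = 1678 kN → 1678 / 2 = 839 kN.
Bolt shear governs: 368 kN.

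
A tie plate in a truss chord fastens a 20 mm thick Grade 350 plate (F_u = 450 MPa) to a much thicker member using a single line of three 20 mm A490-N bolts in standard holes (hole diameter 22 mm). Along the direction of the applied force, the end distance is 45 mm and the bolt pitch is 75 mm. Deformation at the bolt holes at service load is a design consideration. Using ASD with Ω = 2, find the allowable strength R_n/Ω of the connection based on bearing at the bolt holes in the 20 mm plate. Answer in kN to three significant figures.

616 kN

Per bolt r_n = 1.2 l_c t F_u ≤ 2.4 d t F_u; upper limit = 2.4 × 20 × 20 × 450 / 1000 = 432 kN.
Edge bolt: l_c = 45 − 22/2 = 34 mm → 1.2 × 34 × 20 × 450 / 1000 = 367.2 → r_n = 367.2 kN.
Interior bolts: l_c = 75 − 22 = 53 mm → 1.2 × 53 × 20 × 450 / 1000 = 572.4 → r_n = 432 kN.
R_n = 1 × 367.2 + 2 × 432 = 1231 kN.
Allowable strength R_n/Ω = 1231 / 2 = 616 kN.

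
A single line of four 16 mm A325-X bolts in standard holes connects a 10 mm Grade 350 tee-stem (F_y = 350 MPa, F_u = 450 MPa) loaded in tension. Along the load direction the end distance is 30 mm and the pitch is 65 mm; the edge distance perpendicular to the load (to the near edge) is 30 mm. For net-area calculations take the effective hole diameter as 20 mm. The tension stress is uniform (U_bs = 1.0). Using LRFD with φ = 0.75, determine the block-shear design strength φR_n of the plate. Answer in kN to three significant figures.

381 kN

Shear plane L_v = 30 + 3·65 = 225 mm; A_gv = 225 × 10 = 2250 mm².
A_nv = (225 − 3.5·20) × 10 = 1550 mm².
A_nt = (30 − 0.5·20) × 10 = 200 mm².
0.6 F_u A_nv = 418.5 kN; 0.6 F_y A_gv = 472.5 kN → shear rupture governs the shear term.
R_n = 418.5 + 1.0 × 450 × 200 / 1000 = 508.5 kN.
Design strength φR_n = 0.75 × 508.5 = 381 kN.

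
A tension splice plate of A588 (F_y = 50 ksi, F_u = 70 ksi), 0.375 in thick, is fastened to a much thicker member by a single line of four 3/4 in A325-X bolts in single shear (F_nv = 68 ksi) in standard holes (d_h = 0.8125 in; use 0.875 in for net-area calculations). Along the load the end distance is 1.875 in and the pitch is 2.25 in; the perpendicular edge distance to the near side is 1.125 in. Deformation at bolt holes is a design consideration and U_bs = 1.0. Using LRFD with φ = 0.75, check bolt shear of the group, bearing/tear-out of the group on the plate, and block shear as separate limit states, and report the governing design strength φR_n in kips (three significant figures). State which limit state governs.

Bolt shear: A_b = π·0.75²/4 = 0.4418 in²; R_n = 68 × 0.4418 × 4 × 1 = 120.2 kips → 0.75 × 120.2 = 90.1 kips.
Bearing: edge l_c = 1.469, r_n = 46.27 kips; interior l_c = 1.438, r_n = 45.28 kips; R_n = 46.27 + 3·45.28 = 182.1 kips → 137 kips.
Block shear: A_gv = 3.234, A_nv = 2.086, A_nt = 0.2578 in²; R_n = min(0.6F_uA_nv, 0.6F_yA_gv) + U_bs·F_u·A_nt = 105.7 kips → 79.2 kips.
Block shear governs: 79.2 kips.

79.2 kips (block shear governs)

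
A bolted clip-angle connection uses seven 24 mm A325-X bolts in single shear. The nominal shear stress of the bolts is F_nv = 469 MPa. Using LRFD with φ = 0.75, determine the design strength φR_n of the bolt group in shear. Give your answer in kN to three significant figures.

A_b = π × 24² / 4 = 452.4 mm².
R_n = F_nv · A_b · n · n_s = 469 × 452.4 × 7 × 1 / 1000 = 1485 kN.
Design strength φR_n = 0.75 × 1485 = 1110 kN.

1110 kN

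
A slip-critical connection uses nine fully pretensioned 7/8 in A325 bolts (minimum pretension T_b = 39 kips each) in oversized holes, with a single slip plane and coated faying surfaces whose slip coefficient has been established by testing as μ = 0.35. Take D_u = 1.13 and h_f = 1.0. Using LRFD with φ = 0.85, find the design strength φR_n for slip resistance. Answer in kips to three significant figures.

118 kips

R_n = μ · D_u · h_f · T_b · n_s · n_b = 0.35 × 1.13 × 1.0 × 39 × 1 × 9 = 138.8 kips.
Design strength φR_n = 0.85 × 138.8 = 118 kips.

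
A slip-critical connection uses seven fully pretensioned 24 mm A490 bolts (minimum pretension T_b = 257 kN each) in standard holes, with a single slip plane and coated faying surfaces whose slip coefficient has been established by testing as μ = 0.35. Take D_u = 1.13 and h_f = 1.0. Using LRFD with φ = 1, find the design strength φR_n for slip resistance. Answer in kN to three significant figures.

712 kN

R_n = μ · D_u · h_f · T_b · n_s · n_b = 0.35 × 1.13 × 1.0 × 257 × 1 × 7 = 711.5 kN.
Design strength φR_n = 1 × 711.5 = 712 kN.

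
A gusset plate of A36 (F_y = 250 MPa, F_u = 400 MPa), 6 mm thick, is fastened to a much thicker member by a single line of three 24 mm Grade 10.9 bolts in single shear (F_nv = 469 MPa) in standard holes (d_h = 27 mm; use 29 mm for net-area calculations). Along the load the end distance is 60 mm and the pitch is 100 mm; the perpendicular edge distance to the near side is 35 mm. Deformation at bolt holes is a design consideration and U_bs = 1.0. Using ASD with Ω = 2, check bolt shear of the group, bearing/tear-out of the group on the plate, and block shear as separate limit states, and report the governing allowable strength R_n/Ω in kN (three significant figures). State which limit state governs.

Bolt shear: A_b = π·24²/4 = 452.4 mm²; R_n = 469 × 452.4 × 3 × 1 / 1000 = 636.5 kN → 636.5 / 2 = 318 kN.
Bearing: edge l_c = 46.5, r_n = 133.9 kN; interior l_c = 73, r_n = 138.2 kN; R_n = 133.9 + 2·138.2 = 410.4 kN → 205 kN.
Block shear: A_gv = 1560, A_nv = 1125, A_nt = 123 mm²; R_n = min(0.6F_uA_nv, 0.6F_yA_gv) + U_bs·F_u·A_nt = 283.2 kN → 142 kN.
Block shear governs: 142 kN.

142 kN (block shear governs)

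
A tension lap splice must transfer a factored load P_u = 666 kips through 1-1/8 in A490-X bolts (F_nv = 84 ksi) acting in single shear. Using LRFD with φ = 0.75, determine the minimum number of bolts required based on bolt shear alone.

A_b = π·1.125²/4 = 0.994 in².
Per-bolt design strength φR_n = 0.75 × 84 × 0.994 × 1 = 62.62 kips.
n ≥ 666 / 62.62 = 10.64 → use 11 bolts.

11 bolts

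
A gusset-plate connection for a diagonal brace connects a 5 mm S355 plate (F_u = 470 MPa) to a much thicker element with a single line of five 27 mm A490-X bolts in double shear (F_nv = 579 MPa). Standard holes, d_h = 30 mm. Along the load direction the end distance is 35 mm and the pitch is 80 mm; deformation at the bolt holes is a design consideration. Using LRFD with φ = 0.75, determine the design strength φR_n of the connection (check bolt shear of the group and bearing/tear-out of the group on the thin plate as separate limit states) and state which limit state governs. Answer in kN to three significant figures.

Bolt shear: A_b = π·27²/4 = 572.6 mm²; R_n = 579 × 572.6 × 5 × 2 / 1000 = 3315 kN → 0.75 × 3315 = 2490 kN.
Bearing (1.2 l_c t F_u ≤ 2.4 d t F_u): upper limit = 2.4·27·5·470 / 1000 = 152.3 kN.
  Edge l_c = 35 − 30/2 = 20 → r_n = 56.4 kN; interior l_c = 80 − 30 = 50 → r_n = 141 kN.
  R_n,bearing = 1·56.4 + 4·141 = 620.4 kN → 0.75 × 620.4 = 465 kN.
Bearing governs: 465 kN.

465 kN (bearing governs)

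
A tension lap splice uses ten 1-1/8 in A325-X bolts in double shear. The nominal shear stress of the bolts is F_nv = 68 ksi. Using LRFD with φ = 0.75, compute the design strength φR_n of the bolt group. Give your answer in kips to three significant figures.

1010 kips

A_b = π × 1.125² / 4 = 0.994 in².
R_n = F_nv · A_b · n · n_s = 68 × 0.994 × 10 × 2 = 1352 kips.
Design strength φR_n = 0.75 × 1352 = 1010 kips.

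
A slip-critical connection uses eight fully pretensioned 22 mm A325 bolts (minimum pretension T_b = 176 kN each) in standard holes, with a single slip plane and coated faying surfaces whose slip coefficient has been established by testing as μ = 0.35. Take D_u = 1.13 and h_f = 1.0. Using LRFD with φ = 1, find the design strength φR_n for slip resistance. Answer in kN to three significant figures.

557 kN

R_n = μ · D_u · h_f · T_b · n_s · n_b = 0.35 × 1.13 × 1.0 × 176 × 1 × 8 = 556.9 kN.
Design strength φR_n = 1 × 556.9 = 557 kN.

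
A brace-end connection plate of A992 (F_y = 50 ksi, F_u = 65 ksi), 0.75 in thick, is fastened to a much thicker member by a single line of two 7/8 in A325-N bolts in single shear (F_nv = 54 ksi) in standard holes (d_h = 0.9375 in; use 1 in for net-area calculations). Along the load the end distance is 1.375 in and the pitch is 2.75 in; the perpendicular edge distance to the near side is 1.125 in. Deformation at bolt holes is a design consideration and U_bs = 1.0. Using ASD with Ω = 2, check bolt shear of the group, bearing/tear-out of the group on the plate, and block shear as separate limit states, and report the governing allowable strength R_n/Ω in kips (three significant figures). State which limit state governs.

32.5 kips (bolt shear governs)

Bolt shear: A_b = π·0.875²/4 = 0.6013 in²; R_n = 54 × 0.6013 × 2 × 1 = 64.94 kips → 64.94 / 2 = 32.5 kips.
Bearing: edge l_c = 0.9062, r_n = 53.02 kips; interior l_c = 1.812, r_n = 102.4 kips; R_n = 53.02 + 1·102.4 = 155.4 kips → 77.7 kips.
Block shear: A_gv = 3.094, A_nv = 1.969, A_nt = 0.4688 in²; R_n = min(0.6F_uA_nv, 0.6F_yA_gv) + U_bs·F_u·A_nt = 107.2 kips → 53.6 kips.
Bolt shear governs: 32.5 kips.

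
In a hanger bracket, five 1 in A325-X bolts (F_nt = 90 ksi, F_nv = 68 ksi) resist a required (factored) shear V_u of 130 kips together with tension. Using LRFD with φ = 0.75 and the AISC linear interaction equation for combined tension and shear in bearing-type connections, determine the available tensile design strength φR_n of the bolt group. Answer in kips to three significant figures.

173 kips

A_b = π·1²/4 = 0.7854 in²; f_rv = 130 / (5 × 0.7854) = 33.1 ksi.
F'_nt = 1.3 F_nt − (F_nt / φF_nv) f_rv = 1.3·90 − (90/(0.75·68))·33.1 = 58.58 ksi, capped at F_nt → F'_nt = 58.58 ksi.
R_n = F'_nt · A_b · n = 58.58 × 0.7854 × 5 = 230 kips.
Design strength φR_n = 0.75 × 230 = 173 kips.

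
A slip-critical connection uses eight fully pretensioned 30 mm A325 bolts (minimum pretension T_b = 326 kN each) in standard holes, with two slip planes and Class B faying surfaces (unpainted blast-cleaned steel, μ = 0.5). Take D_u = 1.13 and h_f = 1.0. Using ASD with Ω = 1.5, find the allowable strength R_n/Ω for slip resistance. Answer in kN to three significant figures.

R_n = μ · D_u · h_f · T_b · n_s · n_b = 0.5 × 1.13 × 1.0 × 326 × 2 × 8 = 2947 kN.
Allowable strength R_n/Ω = 2947 / 1.5 = 1960 kN.

1960 kN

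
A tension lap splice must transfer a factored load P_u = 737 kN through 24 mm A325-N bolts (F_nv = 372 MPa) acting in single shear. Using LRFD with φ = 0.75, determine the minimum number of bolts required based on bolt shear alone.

A_b = π·24²/4 = 452.4 mm².
Per-bolt design strength φR_n = 0.75 × 372 × 452.4 × 1 / 1000 = 126.2 kN.
n ≥ 737 / 126.2 = 5.839 → use 6 bolts.

6 bolts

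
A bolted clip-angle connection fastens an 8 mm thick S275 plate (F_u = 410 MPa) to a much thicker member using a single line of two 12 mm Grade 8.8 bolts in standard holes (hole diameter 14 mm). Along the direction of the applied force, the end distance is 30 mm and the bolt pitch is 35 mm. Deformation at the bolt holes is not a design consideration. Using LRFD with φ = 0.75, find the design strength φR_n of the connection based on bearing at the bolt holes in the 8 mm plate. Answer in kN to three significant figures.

162 kN

Per bolt r_n = 1.5 l_c t F_u ≤ 3.0 d t F_u; upper limit = 3.0 × 12 × 8 × 410 / 1000 = 118.1 kN.
Edge bolt: l_c = 30 − 14/2 = 23 mm → 1.5 × 23 × 8 × 410 / 1000 = 113.2 → r_n = 113.2 kN.
Interior bolts: l_c = 35 − 14 = 21 mm → 1.5 × 21 × 8 × 410 / 1000 = 103.3 → r_n = 103.3 kN.
R_n = 1 × 113.2 + 1 × 103.3 = 216.5 kN.
Design strength φR_n = 0.75 × 216.5 = 162 kN.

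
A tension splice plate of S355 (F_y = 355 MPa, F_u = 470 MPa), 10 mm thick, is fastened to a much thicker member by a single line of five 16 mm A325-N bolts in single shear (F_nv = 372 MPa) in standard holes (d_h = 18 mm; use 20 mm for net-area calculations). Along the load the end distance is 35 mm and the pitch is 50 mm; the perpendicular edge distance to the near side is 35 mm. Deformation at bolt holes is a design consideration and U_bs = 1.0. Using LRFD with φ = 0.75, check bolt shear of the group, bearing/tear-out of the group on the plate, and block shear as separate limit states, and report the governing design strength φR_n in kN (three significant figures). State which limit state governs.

280 kN (bolt shear governs)

Bolt shear: A_b = π·16²/4 = 201.1 mm²; R_n = 372 × 201.1 × 5 × 1 / 1000 = 374 kN → 0.75 × 374 = 280 kN.
Bearing: edge l_c = 26, r_n = 146.6 kN; interior l_c = 32, r_n = 180.5 kN; R_n = 146.6 + 4·180.5 = 868.6 kN → 651 kN.
Block shear: A_gv = 2350, A_nv = 1450, A_nt = 250 mm²; R_n = min(0.6F_uA_nv, 0.6F_yA_gv) + U_bs·F_u·A_nt = 526.4 kN → 395 kN.
Bolt shear governs: 280 kN.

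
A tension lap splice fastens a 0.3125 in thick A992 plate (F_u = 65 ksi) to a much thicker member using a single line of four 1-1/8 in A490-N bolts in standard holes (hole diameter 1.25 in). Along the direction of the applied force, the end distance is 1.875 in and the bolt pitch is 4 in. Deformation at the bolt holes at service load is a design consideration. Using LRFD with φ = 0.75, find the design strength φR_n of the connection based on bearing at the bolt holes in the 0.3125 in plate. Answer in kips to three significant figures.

Per bolt r_n = 1.2 l_c t F_u ≤ 2.4 d t F_u; upper limit = 2.4 × 1.125 × 0.3125 × 65 = 54.84 kips.
Edge bolt: l_c = 1.875 − 1.25/2 = 1.25 in → 1.2 × 1.25 × 0.3125 × 65 = 30.47 → r_n = 30.47 kips.
Interior bolts: l_c = 4 − 1.25 = 2.75 in → 1.2 × 2.75 × 0.3125 × 65 = 67.03 → r_n = 54.84 kips.
R_n = 1 × 30.47 + 3 × 54.84 = 195 kips.
Design strength φR_n = 0.75 × 195 = 146 kips.

146 kips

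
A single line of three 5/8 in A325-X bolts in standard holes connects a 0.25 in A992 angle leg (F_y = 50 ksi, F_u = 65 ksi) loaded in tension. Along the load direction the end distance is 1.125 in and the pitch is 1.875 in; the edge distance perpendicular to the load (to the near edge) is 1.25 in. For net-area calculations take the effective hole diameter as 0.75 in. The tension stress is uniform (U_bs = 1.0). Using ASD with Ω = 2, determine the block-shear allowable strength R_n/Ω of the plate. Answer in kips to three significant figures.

Shear plane L_v = 1.125 + 2·1.875 = 4.875 in; A_gv = 4.875 × 0.25 = 1.219 in².
A_nv = (4.875 − 2.5·0.75) × 0.25 = 0.75 in².
A_nt = (1.25 − 0.5·0.75) × 0.25 = 0.2188 in².
0.6 F_u A_nv = 29.25 kips; 0.6 F_y A_gv = 36.56 kips → shear rupture governs the shear term.
R_n = 29.25 + 1.0 × 65 × 0.2188 = 43.47 kips.
Allowable strength R_n/Ω = 43.47 / 2 = 21.7 kips.

21.7 kips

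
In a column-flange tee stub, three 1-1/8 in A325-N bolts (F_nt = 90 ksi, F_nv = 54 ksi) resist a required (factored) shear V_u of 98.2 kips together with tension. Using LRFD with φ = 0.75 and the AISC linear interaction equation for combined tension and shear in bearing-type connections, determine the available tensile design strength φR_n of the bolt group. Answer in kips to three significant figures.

98 kips

A_b = π·1.125²/4 = 0.994 in²; f_rv = 98.2 / (3 × 0.994) = 32.93 ksi.
F'_nt = 1.3 F_nt − (F_nt / φF_nv) f_rv = 1.3·90 − (90/(0.75·54))·32.93 = 43.82 ksi, capped at F_nt → F'_nt = 43.82 ksi.
R_n = F'_nt · A_b · n = 43.82 × 0.994 × 3 = 130.7 kips.
Design strength φR_n = 0.75 × 130.7 = 98 kips.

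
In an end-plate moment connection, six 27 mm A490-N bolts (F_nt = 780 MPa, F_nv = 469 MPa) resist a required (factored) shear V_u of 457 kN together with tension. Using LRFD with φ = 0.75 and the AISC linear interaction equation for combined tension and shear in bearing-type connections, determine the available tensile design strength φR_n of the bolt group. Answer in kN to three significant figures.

A_b = π·27²/4 = 572.6 mm²; f_rv = 457 × 1000 / (6 × 572.6) = 133 MPa.
F'_nt = 1.3 F_nt − (F_nt / φF_nv) f_rv = 1.3·780 − (780/(0.75·469))·133 = 719 MPa, capped at F_nt → F'_nt = 719 MPa.
R_n = F'_nt · A_b · n = 719 × 572.6 × 6 / 1000 = 2470 kN.
Design strength φR_n = 0.75 × 2470 = 1850 kN.

1850 kN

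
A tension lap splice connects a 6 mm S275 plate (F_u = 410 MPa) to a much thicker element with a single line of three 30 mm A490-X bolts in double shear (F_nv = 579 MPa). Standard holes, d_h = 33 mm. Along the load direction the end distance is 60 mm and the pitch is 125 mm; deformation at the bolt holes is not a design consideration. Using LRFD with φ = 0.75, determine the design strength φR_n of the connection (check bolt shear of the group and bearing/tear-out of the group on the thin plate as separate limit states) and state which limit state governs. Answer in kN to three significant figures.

452 kN (bearing governs)

Bolt shear: A_b = π·30²/4 = 706.9 mm²; R_n = 579 × 706.9 × 3 × 2 / 1000 = 2456 kN → 0.75 × 2456 = 1840 kN.
Bearing (1.5 l_c t F_u ≤ 3.0 d t F_u): upper limit = 3.0·30·6·410 / 1000 = 221.4 kN.
  Edge l_c = 60 − 33/2 = 43.5 → r_n = 160.5 kN; interior l_c = 125 − 33 = 92 → r_n = 221.4 kN.
  R_n,bearing = 1·160.5 + 2·221.4 = 603.3 kN → 0.75 × 603.3 = 452 kN.
Bearing governs: 452 kN.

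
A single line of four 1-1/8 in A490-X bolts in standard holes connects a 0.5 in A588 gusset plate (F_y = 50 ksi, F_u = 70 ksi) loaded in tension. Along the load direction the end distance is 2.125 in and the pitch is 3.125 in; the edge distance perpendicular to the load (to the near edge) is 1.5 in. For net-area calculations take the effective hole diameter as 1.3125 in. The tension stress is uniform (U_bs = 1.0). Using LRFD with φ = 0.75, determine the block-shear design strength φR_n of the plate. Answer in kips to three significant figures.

Shear plane L_v = 2.125 + 3·3.125 = 11.5 in; A_gv = 11.5 × 0.5 = 5.75 in².
A_nv = (11.5 − 3.5·1.3125) × 0.5 = 3.453 in².
A_nt = (1.5 − 0.5·1.3125) × 0.5 = 0.4219 in².
0.6 F_u A_nv = 145 kips; 0.6 F_y A_gv = 172.5 kips → shear rupture governs the shear term.
R_n = 145 + 1.0 × 70 × 0.4219 = 174.6 kips.
Design strength φR_n = 0.75 × 174.6 = 131 kips.

131 kips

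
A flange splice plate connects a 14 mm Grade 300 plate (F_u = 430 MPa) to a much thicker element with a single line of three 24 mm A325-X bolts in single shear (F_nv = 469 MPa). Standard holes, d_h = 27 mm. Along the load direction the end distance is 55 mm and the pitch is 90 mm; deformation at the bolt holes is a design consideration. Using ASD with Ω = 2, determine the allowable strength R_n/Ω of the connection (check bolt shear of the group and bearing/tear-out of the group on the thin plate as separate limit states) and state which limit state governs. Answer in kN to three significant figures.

318 kN (bolt shear governs)

Bolt shear: A_b = π·24²/4 = 452.4 mm²; R_n = 469 × 452.4 × 3 × 1 / 1000 = 636.5 kN → 636.5 / 2 = 318 kN.
Bearing (1.2 l_c t F_u ≤ 2.4 d t F_u): upper limit = 2.4·24·14·430 / 1000 = 346.8 kN.
  Edge l_c = 55 − 27/2 = 41.5 → r_n = 299.8 kN; interior l_c = 90 − 27 = 63 → r_n = 346.8 kN.
  R_n,bearing = 1·299.8 + 2·346.8 = 993.3 kN → 993.3 / 2 = 497 kN.
Bolt shear governs: 318 kN.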